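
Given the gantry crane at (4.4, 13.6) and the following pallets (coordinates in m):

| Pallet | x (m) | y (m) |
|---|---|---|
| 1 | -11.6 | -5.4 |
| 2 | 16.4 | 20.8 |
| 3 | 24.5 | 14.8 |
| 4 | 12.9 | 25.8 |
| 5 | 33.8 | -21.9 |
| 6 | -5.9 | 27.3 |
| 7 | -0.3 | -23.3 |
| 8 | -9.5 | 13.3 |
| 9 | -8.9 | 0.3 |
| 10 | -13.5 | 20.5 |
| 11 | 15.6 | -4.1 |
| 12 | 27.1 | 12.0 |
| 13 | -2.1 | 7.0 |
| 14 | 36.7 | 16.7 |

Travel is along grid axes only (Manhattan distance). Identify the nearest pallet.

Distances from (4.4, 13.6):
1: 35.0 m
2: 19.2 m
3: 21.3 m
4: 20.7 m
5: 64.9 m
6: 24.0 m
7: 41.6 m
8: 14.2 m
9: 26.6 m
10: 24.8 m
11: 28.9 m
12: 24.3 m
13: 13.1 m
14: 35.4 m
Minimum: 13 at 13.1 m.

13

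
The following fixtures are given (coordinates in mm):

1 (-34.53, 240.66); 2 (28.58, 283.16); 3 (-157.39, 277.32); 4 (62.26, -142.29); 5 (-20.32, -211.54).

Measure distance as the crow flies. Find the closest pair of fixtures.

1 and 2

Pairwise distances:
1–2: 76.09 mm
1–3: 128.21 mm
1–4: 394.99 mm
1–5: 452.42 mm
2–3: 186.06 mm
2–4: 426.78 mm
2–5: 497.11 mm
3–4: 473.62 mm
3–5: 507.71 mm
4–5: 107.77 mm
Closest pair: 1–2 at 76.09 mm.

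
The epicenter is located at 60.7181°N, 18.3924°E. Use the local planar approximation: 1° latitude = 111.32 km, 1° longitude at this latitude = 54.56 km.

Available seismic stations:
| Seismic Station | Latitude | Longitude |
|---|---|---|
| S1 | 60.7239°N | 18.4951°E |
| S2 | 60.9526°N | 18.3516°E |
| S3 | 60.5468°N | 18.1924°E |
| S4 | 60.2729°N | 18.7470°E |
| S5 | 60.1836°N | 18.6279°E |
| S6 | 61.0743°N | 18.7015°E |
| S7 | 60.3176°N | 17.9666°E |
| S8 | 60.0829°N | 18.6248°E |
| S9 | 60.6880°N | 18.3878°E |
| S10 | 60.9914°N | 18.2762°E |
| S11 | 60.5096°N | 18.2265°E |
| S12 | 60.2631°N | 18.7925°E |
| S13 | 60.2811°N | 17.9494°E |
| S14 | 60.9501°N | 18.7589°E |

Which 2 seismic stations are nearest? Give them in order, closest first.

Distances from 60.7181°N, 18.3924°E:
S1: 5.6404 km
S2: 26.1993 km
S3: 21.9705 km
S4: 53.2021 km
S5: 60.8721 km
S6: 43.0895 km
S7: 50.2734 km
S8: 71.8383 km
S9: 3.3601 km
S10: 31.0773 km
S11: 24.9127 km
S12: 55.1544 km
S13: 54.3204 km
S14: 32.6626 km
Sorted: S9 (3.3601 km) < S1 (5.6404 km) < S3 (21.9705 km) < S11 (24.9127 km) < …

S9, S1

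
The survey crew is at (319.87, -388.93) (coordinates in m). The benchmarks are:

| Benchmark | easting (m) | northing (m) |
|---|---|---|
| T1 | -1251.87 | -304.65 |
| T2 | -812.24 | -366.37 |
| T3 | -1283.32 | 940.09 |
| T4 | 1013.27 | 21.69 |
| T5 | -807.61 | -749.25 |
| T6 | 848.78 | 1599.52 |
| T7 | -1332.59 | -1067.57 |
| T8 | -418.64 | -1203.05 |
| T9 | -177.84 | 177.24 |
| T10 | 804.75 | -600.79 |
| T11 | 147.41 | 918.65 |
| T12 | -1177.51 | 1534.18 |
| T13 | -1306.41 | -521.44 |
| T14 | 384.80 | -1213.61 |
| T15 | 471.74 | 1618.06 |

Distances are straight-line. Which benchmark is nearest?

T10

Distances from (319.87, -388.93):
T1: √((-1571.74)² + (84.28)²) = √(2470366.6276 + 7103.1184) = 1574.00 m
T2: √((-1132.11)² + (22.56)²) = √(1281673.0521 + 508.9536) = 1132.33 m
T3: √((-1603.19)² + (1329.02)²) = √(2570218.1761 + 1766294.1604) = 2082.43 m
T4: √((693.40)² + (410.62)²) = √(480803.5600 + 168608.7844) = 805.86 m
T5: √((-1127.48)² + (-360.32)²) = √(1271211.1504 + 129830.5024) = 1183.66 m
T6: √((528.91)² + (1988.45)²) = √(279745.7881 + 3953933.4025) = 2057.59 m
T7: √((-1652.46)² + (-678.64)²) = √(2730624.0516 + 460552.2496) = 1786.39 m
T8: √((-738.51)² + (-814.12)²) = √(545397.0201 + 662791.3744) = 1099.18 m
T9: √((-497.71)² + (566.17)²) = √(247715.2441 + 320548.4689) = 753.83 m
T10: √((484.88)² + (-211.86)²) = √(235108.6144 + 44884.6596) = 529.14 m
T11: √((-172.46)² + (1307.58)²) = √(29742.4516 + 1709765.4564) = 1318.90 m
T12: √((-1497.38)² + (1923.11)²) = √(2242146.8644 + 3698352.0721) = 2437.31 m
T13: √((-1626.28)² + (-132.51)²) = √(2644786.6384 + 17558.9001) = 1631.67 m
T14: √((64.93)² + (-824.68)²) = √(4215.9049 + 680097.1024) = 827.23 m
T15: √((151.87)² + (2006.99)²) = √(23064.4969 + 4028008.8601) = 2012.73 m
Minimum: T10 at 529.14 m.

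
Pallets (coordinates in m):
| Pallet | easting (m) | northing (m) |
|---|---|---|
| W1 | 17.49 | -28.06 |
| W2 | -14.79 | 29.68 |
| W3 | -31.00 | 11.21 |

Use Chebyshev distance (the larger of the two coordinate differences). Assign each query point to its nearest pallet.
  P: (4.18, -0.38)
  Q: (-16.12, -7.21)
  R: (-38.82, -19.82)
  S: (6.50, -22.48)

P at (4.18, -0.38):
  W1: 27.68 m
  W2: 30.06 m
  W3: 35.18 m
  → nearest: W1 (27.68 m)
Q at (-16.12, -7.21):
  W1: 33.61 m
  W2: 36.89 m
  W3: 18.42 m
  → nearest: W3 (18.42 m)
R at (-38.82, -19.82):
  W1: 56.31 m
  W2: 49.50 m
  W3: 31.03 m
  → nearest: W3 (31.03 m)
S at (6.50, -22.48):
  W1: 10.99 m
  W2: 52.16 m
  W3: 37.50 m
  → nearest: W1 (10.99 m)

P→W1; Q→W3; R→W3; S→W1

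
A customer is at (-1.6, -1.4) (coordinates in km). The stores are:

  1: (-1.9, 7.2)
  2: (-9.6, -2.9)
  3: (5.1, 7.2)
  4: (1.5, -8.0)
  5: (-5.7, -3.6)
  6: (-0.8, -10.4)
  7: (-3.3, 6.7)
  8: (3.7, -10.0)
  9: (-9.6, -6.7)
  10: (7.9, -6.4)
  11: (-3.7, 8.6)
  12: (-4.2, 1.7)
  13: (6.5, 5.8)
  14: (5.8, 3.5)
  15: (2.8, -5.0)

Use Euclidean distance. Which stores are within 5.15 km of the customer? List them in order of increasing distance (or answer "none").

Distances from (-1.6, -1.4):
1: √((-0.3)² + (8.6)²) = √(0.090 + 73.960) = 8.6 km
2: √((-8.0)² + (-1.5)²) = √(64.000 + 2.250) = 8.1 km
3: √((6.7)² + (8.6)²) = √(44.890 + 73.960) = 10.9 km
4: √((3.1)² + (-6.6)²) = √(9.610 + 43.560) = 7.3 km
5: √((-4.1)² + (-2.2)²) = √(16.810 + 4.840) = 4.7 km
6: √((0.8)² + (-9.0)²) = √(0.640 + 81.000) = 9.0 km
7: √((-1.7)² + (8.1)²) = √(2.890 + 65.610) = 8.3 km
8: √((5.3)² + (-8.6)²) = √(28.090 + 73.960) = 10.1 km
9: √((-8.0)² + (-5.3)²) = √(64.000 + 28.090) = 9.6 km
10: √((9.5)² + (-5.0)²) = √(90.250 + 25.000) = 10.7 km
11: √((-2.1)² + (10.0)²) = √(4.410 + 100.000) = 10.2 km
12: √((-2.6)² + (3.1)²) = √(6.760 + 9.610) = 4.0 km
13: √((8.1)² + (7.2)²) = √(65.610 + 51.840) = 10.8 km
14: √((7.4)² + (4.9)²) = √(54.760 + 24.010) = 8.9 km
15: √((4.4)² + (-3.6)²) = √(19.360 + 12.960) = 5.7 km
Threshold 5.15 km: 12 (4.0 km), 5 (4.7 km) are within range.

12, 5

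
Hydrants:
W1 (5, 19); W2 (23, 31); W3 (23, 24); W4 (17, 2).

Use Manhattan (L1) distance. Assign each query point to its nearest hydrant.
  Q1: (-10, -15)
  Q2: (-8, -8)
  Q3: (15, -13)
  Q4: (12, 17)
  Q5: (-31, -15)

Q1→W4; Q2→W4; Q3→W4; Q4→W1; Q5→W4

Q1 at (-10, -15):
  W1: |15| + |34| = 15 + 34 = 49
  W2: |33| + |46| = 33 + 46 = 79
  W3: |33| + |39| = 33 + 39 = 72
  W4: |27| + |17| = 27 + 17 = 44
  → nearest: W4 (44)
Q2 at (-8, -8):
  W1: |13| + |27| = 13 + 27 = 40
  W2: |31| + |39| = 31 + 39 = 70
  W3: |31| + |32| = 31 + 32 = 63
  W4: |25| + |10| = 25 + 10 = 35
  → nearest: W4 (35)
Q3 at (15, -13):
  W1: |-10| + |32| = 10 + 32 = 42
  W2: |8| + |44| = 8 + 44 = 52
  W3: |8| + |37| = 8 + 37 = 45
  W4: |2| + |15| = 2 + 15 = 17
  → nearest: W4 (17)
Q4 at (12, 17):
  W1: |-7| + |2| = 7 + 2 = 9
  W2: |11| + |14| = 11 + 14 = 25
  W3: |11| + |7| = 11 + 7 = 18
  W4: |5| + |-15| = 5 + 15 = 20
  → nearest: W1 (9)
Q5 at (-31, -15):
  W1: |36| + |34| = 36 + 34 = 70
  W2: |54| + |46| = 54 + 46 = 100
  W3: |54| + |39| = 54 + 39 = 93
  W4: |48| + |17| = 48 + 17 = 65
  → nearest: W4 (65)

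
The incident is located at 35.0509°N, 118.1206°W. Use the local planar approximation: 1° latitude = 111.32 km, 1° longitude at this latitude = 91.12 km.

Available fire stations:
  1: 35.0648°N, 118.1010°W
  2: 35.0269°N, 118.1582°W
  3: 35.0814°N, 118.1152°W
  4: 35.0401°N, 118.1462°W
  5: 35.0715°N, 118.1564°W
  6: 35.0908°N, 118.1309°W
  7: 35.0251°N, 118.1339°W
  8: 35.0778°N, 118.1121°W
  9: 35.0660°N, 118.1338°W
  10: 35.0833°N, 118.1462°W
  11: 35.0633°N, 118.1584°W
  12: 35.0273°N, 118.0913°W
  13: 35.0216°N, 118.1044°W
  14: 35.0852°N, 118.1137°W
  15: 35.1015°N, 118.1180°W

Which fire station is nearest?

9

Distances from 35.0509°N, 118.1206°W:
1: √((0.0139·111.32)² + (0.0196·91.12)²) = √(2.394286 + 3.189625) = 2.3630 km
2: √((-0.0240·111.32)² + (-0.0376·91.12)²) = √(7.137874 + 11.738243) = 4.3447 km
3: √((0.0305·111.32)² + (0.0054·91.12)²) = √(11.527790 + 0.242111) = 3.4307 km
4: √((-0.0108·111.32)² + (-0.0256·91.12)²) = √(1.445419 + 5.441359) = 2.6243 km
5: √((0.0206·111.32)² + (-0.0358·91.12)²) = √(5.258730 + 10.641270) = 3.9875 km
6: √((0.0399·111.32)² + (-0.0103·91.12)²) = √(19.728415 + 0.880850) = 4.5397 km
7: √((-0.0258·111.32)² + (-0.0133·91.12)²) = √(8.248706 + 1.468692) = 3.1173 km
8: √((0.0269·111.32)² + (0.0085·91.12)²) = √(8.967078 + 0.599881) = 3.0931 km
9: √((0.0151·111.32)² + (-0.0132·91.12)²) = √(2.825532 + 1.446689) = 2.0669 km
10: √((0.0324·111.32)² + (-0.0256·91.12)²) = √(13.008775 + 5.441359) = 4.2954 km
11: √((0.0124·111.32)² + (-0.0378·91.12)²) = √(1.905416 + 11.863450) = 3.7106 km
12: √((-0.0236·111.32)² + (0.0293·91.12)²) = √(6.901928 + 7.127917) = 3.7456 km
13: √((-0.0293·111.32)² + (0.0162·91.12)²) = √(10.638530 + 2.179001) = 3.5802 km
14: √((0.0343·111.32)² + (0.0069·91.12)²) = √(14.579232 + 0.395299) = 3.8697 km
15: √((0.0506·111.32)² + (0.0026·91.12)²) = √(31.728346 + 0.056127) = 5.6378 km
Minimum: 9 at 2.0669 km.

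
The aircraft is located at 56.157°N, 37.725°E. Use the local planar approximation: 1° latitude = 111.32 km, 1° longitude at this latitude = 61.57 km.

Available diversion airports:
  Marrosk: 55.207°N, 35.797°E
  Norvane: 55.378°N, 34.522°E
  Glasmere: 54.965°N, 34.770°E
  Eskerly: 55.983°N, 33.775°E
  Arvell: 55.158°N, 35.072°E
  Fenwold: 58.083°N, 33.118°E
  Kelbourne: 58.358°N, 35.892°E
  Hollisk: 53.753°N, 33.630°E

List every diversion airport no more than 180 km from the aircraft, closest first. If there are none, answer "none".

Distances from 56.157°N, 37.725°E:
Marrosk: 158.982 km
Norvane: 215.433 km
Glasmere: 225.188 km
Eskerly: 243.972 km
Arvell: 197.608 km
Fenwold: 355.566 km
Kelbourne: 269.758 km
Hollisk: 367.676 km
Threshold 180 km: Marrosk (158.982 km) is within range.

Marrosk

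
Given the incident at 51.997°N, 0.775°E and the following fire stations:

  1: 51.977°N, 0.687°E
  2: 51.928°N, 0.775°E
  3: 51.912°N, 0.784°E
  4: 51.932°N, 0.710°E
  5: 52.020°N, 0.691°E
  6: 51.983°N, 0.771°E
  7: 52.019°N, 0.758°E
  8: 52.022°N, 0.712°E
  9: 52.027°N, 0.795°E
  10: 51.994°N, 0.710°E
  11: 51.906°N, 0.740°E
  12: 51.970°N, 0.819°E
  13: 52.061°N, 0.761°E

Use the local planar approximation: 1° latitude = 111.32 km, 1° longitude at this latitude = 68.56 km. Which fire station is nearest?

6

Distances from 51.997°N, 0.775°E:
1: 6.431 km
2: 7.681 km
3: 9.482 km
4: 8.498 km
5: 6.303 km
6: 1.582 km
7: 2.712 km
8: 5.138 km
9: 3.610 km
10: 4.469 km
11: 10.410 km
12: 4.258 km
13: 7.189 km
Minimum: 6 at 1.582 km.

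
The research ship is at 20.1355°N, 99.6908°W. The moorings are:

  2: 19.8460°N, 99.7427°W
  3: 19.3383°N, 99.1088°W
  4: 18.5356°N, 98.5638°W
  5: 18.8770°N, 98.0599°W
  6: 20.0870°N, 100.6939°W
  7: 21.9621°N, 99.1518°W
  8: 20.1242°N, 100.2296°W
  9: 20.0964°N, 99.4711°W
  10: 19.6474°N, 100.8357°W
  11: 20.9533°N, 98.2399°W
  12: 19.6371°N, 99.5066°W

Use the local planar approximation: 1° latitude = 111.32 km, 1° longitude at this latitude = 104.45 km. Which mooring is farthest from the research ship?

Distances from 20.1355°N, 99.6908°W:
2: √((-0.2895·111.32)² + (-0.0519·104.45)²) = √(1038.588553 + 29.386753) = 32.6799 km
3: √((-0.7972·111.32)² + (0.5820·104.45)²) = √(7875.551492 + 3695.411942) = 107.5684 km
4: √((-1.5999·111.32)² + (1.1270·104.45)²) = √(31719.919182 + 13856.856540) = 213.4872 km
5: √((-1.2585·111.32)² + (1.6309·104.45)²) = √(19626.950858 + 29018.272460) = 220.5566 km
6: √((-0.0485·111.32)² + (-1.0031·104.45)²) = √(29.149417 + 10977.548119) = 104.9128 km
7: √((1.8266·111.32)² + (0.5390·104.45)²) = √(41345.981117 + 3169.526732) = 210.9870 km
8: √((-0.0113·111.32)² + (-0.5388·104.45)²) = √(1.582353 + 3167.175015) = 56.2917 km
9: √((-0.0391·111.32)² + (0.2197·104.45)²) = √(18.945231 + 526.595329) = 23.3568 km
10: √((-0.4881·111.32)² + (-1.1449·104.45)²) = √(2952.323957 + 14300.525587) = 131.3501 km
11: √((0.8178·111.32)² + (1.4509·104.45)²) = √(8287.825678 + 22966.343178) = 176.7885 km
12: √((-0.4984·111.32)² + (0.1842·104.45)²) = √(3078.239896 + 370.165671) = 58.7231 km
Maximum: 5 at 220.5566 km.

5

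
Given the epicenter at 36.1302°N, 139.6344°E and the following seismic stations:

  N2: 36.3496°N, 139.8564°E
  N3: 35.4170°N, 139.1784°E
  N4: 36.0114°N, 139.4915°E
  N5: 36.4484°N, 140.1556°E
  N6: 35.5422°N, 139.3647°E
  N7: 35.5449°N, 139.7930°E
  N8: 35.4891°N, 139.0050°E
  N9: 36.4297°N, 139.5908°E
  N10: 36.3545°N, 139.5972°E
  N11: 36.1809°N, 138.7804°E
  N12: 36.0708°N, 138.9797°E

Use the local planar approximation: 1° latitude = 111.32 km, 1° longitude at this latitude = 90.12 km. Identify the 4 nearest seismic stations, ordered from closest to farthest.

Distances from 36.1302°N, 139.6344°E:
N2: √((0.2194·111.32)² + (0.2220·90.12)²) = √(596.512628 + 400.265644) = 31.5718 km
N3: √((-0.7132·111.32)² + (-0.4560·90.12)²) = √(6303.315774 + 1688.776012) = 89.3985 km
N4: √((-0.1188·111.32)² + (-0.1429·90.12)²) = √(174.895758 + 165.846696) = 18.4592 km
N5: √((0.3182·111.32)² + (0.5212·90.12)²) = √(1254.719784 + 2206.232004) = 58.8299 km
N6: √((-0.5880·111.32)² + (-0.2697·90.12)²) = √(4284.508882 + 590.750719) = 69.8231 km
N7: √((-0.5853·111.32)² + (0.1586·90.12)²) = √(4245.251690 + 204.290764) = 66.7049 km
N8: √((-0.6411·111.32)² + (-0.6294·90.12)²) = √(5093.284658 + 3217.331739) = 91.1626 km
N9: √((0.2995·111.32)² + (-0.0436·90.12)²) = √(1111.578271 + 15.438864) = 33.5711 km
N10: √((0.2243·111.32)² + (-0.0372·90.12)²) = √(623.454756 + 11.239015) = 25.1931 km
N11: √((0.0507·111.32)² + (-0.8540·90.12)²) = √(31.853878 + 5923.223328) = 77.1691 km
N12: √((-0.0594·111.32)² + (-0.6547·90.12)²) = √(43.723940 + 3481.184554) = 59.3709 km
Sorted: N4 (18.4592 km) < N10 (25.1931 km) < N2 (31.5718 km) < N9 (33.5711 km) < N5 (58.8299 km) < N12 (59.3709 km) < …

N4, N10, N2, N9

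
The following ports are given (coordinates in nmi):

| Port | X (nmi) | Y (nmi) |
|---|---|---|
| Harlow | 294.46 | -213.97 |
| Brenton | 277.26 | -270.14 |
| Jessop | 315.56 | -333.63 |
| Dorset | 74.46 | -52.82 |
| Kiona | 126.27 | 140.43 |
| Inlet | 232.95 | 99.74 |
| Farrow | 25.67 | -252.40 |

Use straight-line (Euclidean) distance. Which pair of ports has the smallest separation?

Harlow and Brenton

Pairwise distances:
Harlow–Brenton: 58.74 nmi
Harlow–Jessop: 121.51 nmi
Harlow–Dorset: 272.71 nmi
Harlow–Kiona: 392.28 nmi
Harlow–Inlet: 319.68 nmi
Harlow–Farrow: 271.52 nmi
Brenton–Jessop: 74.15 nmi
Brenton–Dorset: 297.25 nmi
Brenton–Kiona: 437.45 nmi
Brenton–Inlet: 372.52 nmi
Brenton–Farrow: 252.21 nmi
Jessop–Dorset: 370.11 nmi
Jessop–Kiona: 510.45 nmi
Jessop–Inlet: 441.17 nmi
Jessop–Farrow: 301.06 nmi
Dorset–Kiona: 200.07 nmi
Dorset–Inlet: 219.99 nmi
Dorset–Farrow: 205.46 nmi
Kiona–Inlet: 114.18 nmi
Kiona–Farrow: 405.51 nmi
Inlet–Farrow: 408.62 nmi
Closest pair: Harlow–Brenton at 58.74 nmi.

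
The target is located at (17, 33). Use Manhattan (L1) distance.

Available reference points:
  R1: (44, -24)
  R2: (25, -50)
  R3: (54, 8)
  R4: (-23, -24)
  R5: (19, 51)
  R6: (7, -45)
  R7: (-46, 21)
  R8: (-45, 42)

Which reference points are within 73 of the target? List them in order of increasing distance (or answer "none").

Distances from (17, 33):
R1: |27| + |-57| = 27 + 57 = 84
R2: |8| + |-83| = 8 + 83 = 91
R3: |37| + |-25| = 37 + 25 = 62
R4: |-40| + |-57| = 40 + 57 = 97
R5: |2| + |18| = 2 + 18 = 20
R6: |-10| + |-78| = 10 + 78 = 88
R7: |-63| + |-12| = 63 + 12 = 75
R8: |-62| + |9| = 62 + 9 = 71
Threshold 73: R5 (20), R3 (62), R8 (71) are within range.

R5, R3, R8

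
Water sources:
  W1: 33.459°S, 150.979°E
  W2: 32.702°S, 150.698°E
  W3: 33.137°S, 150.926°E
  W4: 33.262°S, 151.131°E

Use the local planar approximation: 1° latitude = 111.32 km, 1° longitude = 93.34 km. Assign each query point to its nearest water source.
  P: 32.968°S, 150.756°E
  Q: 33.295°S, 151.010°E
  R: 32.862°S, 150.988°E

P→W3; Q→W4; R→W3

P at 32.968°S, 150.756°E:
  W1: √((-0.491·111.32)² + (0.223·93.34)²) = √(2987.51008 + 433.25673) = 58.487 km
  W2: √((0.266·111.32)² + (-0.058·93.34)²) = √(876.81843 + 29.30836) = 30.102 km
  W3: √((-0.169·111.32)² + (0.170·93.34)²) = √(353.93198 + 251.78708) = 24.611 km
  W4: √((-0.294·111.32)² + (0.375·93.34)²) = √(1071.12722 + 1225.17501) = 47.920 km
  → nearest: W3 (24.611 km)
Q at 33.295°S, 151.010°E:
  W1: √((-0.164·111.32)² + (-0.031·93.34)²) = √(333.29906 + 8.37257) = 18.484 km
  W2: √((0.593·111.32)² + (-0.312·93.34)²) = √(4357.68448 + 848.09554) = 72.151 km
  W3: √((0.158·111.32)² + (-0.084·93.34)²) = √(309.35744 + 61.47438) = 19.257 km
  W4: √((0.033·111.32)² + (0.121·93.34)²) = √(13.49504 + 127.55760) = 11.877 km
  → nearest: W4 (11.877 km)
R at 32.862°S, 150.988°E:
  W1: √((-0.597·111.32)² + (-0.009·93.34)²) = √(4416.67108 + 0.70570) = 66.463 km
  W2: √((0.160·111.32)² + (-0.290·93.34)²) = √(317.23885 + 732.70911) = 32.403 km
  W3: √((-0.275·111.32)² + (-0.062·93.34)²) = √(937.15577 + 33.49029) = 31.155 km
  W4: √((-0.400·111.32)² + (0.143·93.34)²) = √(1982.74278 + 178.15896) = 46.486 km
  → nearest: W3 (31.155 km)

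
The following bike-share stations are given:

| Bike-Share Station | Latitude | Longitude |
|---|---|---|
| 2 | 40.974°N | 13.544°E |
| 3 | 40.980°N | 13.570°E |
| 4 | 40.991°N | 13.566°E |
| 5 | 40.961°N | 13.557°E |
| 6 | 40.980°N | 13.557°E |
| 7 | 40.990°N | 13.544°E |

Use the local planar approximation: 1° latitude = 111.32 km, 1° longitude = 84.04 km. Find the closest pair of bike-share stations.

Pairwise distances:
2–3: 2.285 km
2–4: 2.646 km
2–5: 1.813 km
2–6: 1.281 km
2–7: 1.781 km
3–4: 1.270 km
3–5: 2.381 km
3–6: 1.093 km
3–7: 2.452 km
4–5: 3.424 km
4–6: 1.439 km
4–7: 1.852 km
5–6: 2.115 km
5–7: 3.408 km
6–7: 1.560 km
Closest pair: 3–6 at 1.093 km.

3 and 6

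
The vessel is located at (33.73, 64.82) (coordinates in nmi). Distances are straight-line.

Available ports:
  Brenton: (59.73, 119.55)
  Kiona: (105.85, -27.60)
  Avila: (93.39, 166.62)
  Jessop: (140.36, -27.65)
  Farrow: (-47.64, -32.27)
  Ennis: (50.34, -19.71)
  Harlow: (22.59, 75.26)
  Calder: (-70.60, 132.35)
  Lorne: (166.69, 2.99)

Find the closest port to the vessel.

Harlow

Distances from (33.73, 64.82):
Brenton: 60.59 nmi
Kiona: 117.23 nmi
Avila: 117.99 nmi
Jessop: 141.14 nmi
Farrow: 126.68 nmi
Ennis: 86.15 nmi
Harlow: 15.27 nmi
Calder: 124.28 nmi
Lorne: 146.63 nmi
Minimum: Harlow at 15.27 nmi.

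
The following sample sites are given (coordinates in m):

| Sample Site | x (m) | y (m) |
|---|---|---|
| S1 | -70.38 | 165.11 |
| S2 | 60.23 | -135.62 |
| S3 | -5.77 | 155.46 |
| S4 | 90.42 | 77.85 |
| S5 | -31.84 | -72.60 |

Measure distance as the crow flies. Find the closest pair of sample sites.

S1 and S3

Pairwise distances:
S1–S2: 327.87 m
S1–S3: 65.33 m
S1–S4: 182.95 m
S1–S5: 240.81 m
S2–S3: 298.47 m
S2–S4: 215.59 m
S2–S5: 111.57 m
S3–S4: 123.60 m
S3–S5: 229.55 m
S4–S5: 193.86 m
Closest pair: S1–S3 at 65.33 m.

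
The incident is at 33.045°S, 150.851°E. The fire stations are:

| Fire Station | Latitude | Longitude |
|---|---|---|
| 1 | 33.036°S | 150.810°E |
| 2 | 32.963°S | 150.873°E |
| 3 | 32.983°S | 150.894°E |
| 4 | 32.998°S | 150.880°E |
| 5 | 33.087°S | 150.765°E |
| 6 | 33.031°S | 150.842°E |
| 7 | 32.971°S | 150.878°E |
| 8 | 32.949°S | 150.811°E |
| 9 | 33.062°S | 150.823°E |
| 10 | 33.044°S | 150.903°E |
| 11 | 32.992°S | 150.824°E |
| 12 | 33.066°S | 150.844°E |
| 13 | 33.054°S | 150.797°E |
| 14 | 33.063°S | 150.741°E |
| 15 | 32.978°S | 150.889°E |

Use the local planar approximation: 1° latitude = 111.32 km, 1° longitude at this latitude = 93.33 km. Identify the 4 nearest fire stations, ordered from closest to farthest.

Distances from 33.045°S, 150.851°E:
1: √((0.009·111.32)² + (-0.041·93.33)²) = √(1.00376 + 14.64233) = 3.956 km
2: √((0.082·111.32)² + (0.022·93.33)²) = √(83.32477 + 4.21588) = 9.356 km
3: √((0.062·111.32)² + (0.043·93.33)²) = √(47.63540 + 16.10569) = 7.984 km
4: √((0.047·111.32)² + (0.029·93.33)²) = √(27.37424 + 7.32552) = 5.891 km
5: √((-0.042·111.32)² + (-0.086·93.33)²) = √(21.85974 + 64.42278) = 9.289 km
6: √((0.014·111.32)² + (-0.009·93.33)²) = √(2.42886 + 0.70555) = 1.770 km
7: √((0.074·111.32)² + (0.027·93.33)²) = √(67.85937 + 6.34995) = 8.614 km
8: √((0.096·111.32)² + (-0.040·93.33)²) = √(114.20598 + 13.93678) = 11.320 km
9: √((-0.017·111.32)² + (-0.028·93.33)²) = √(3.58133 + 6.82902) = 3.227 km
10: √((0.001·111.32)² + (0.052·93.33)²) = √(0.01239 + 23.55316) = 4.854 km
11: √((0.053·111.32)² + (-0.027·93.33)²) = √(34.80953 + 6.34995) = 6.416 km
12: √((-0.021·111.32)² + (-0.007·93.33)²) = √(5.46493 + 0.42681) = 2.427 km
13: √((-0.009·111.32)² + (-0.054·93.33)²) = √(1.00376 + 25.39979) = 5.138 km
14: √((-0.018·111.32)² + (-0.110·93.33)²) = √(4.01505 + 105.39692) = 10.460 km
15: √((0.067·111.32)² + (0.038·93.33)²) = √(55.62833 + 12.57795) = 8.259 km
Sorted: 6 (1.770 km) < 12 (2.427 km) < 9 (3.227 km) < 1 (3.956 km) < 10 (4.854 km) < 13 (5.138 km) < …

6, 12, 9, 1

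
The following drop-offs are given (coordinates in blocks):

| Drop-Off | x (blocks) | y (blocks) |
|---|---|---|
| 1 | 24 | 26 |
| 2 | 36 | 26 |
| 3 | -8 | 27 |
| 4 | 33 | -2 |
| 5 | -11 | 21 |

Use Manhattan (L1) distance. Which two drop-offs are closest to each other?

Pairwise distances:
3–5: 9 blocks
1–2: 12 blocks
2–4: 31 blocks
1–3: 33 blocks
1–4: 37 blocks
1–5: 40 blocks
2–3: 45 blocks
2–5: 52 blocks
4–5: 67 blocks
3–4: 70 blocks
Closest pair: 3–5 at 9 blocks.

3 and 5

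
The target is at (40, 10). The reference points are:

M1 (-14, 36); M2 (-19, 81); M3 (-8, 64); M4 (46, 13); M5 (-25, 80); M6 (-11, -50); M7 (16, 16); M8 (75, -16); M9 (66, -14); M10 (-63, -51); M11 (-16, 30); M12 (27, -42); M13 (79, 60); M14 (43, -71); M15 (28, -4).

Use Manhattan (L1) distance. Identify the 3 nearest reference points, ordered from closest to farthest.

M4, M15, M7

Distances from (40, 10):
M1: |-54| + |26| = 54 + 26 = 80
M2: |-59| + |71| = 59 + 71 = 130
M3: |-48| + |54| = 48 + 54 = 102
M4: |6| + |3| = 6 + 3 = 9
M5: |-65| + |70| = 65 + 70 = 135
M6: |-51| + |-60| = 51 + 60 = 111
M7: |-24| + |6| = 24 + 6 = 30
M8: |35| + |-26| = 35 + 26 = 61
M9: |26| + |-24| = 26 + 24 = 50
M10: |-103| + |-61| = 103 + 61 = 164
M11: |-56| + |20| = 56 + 20 = 76
M12: |-13| + |-52| = 13 + 52 = 65
M13: |39| + |50| = 39 + 50 = 89
M14: |3| + |-81| = 3 + 81 = 84
M15: |-12| + |-14| = 12 + 14 = 26
Sorted: M4 (9) < M15 (26) < M7 (30) < M9 (50) < M8 (61) < …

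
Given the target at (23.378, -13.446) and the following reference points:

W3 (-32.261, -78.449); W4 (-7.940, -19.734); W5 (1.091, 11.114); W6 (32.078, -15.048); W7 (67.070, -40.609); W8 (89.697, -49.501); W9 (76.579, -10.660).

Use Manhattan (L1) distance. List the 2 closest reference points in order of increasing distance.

W6, W4

Distances from (23.378, -13.446):
W3: |-55.639| + |-65.003| = 55.639 + 65.003 = 120.642
W4: |-31.318| + |-6.288| = 31.318 + 6.288 = 37.606
W5: |-22.287| + |24.560| = 22.287 + 24.560 = 46.847
W6: |8.700| + |-1.602| = 8.700 + 1.602 = 10.302
W7: |43.692| + |-27.163| = 43.692 + 27.163 = 70.855
W8: |66.319| + |-36.055| = 66.319 + 36.055 = 102.374
W9: |53.201| + |2.786| = 53.201 + 2.786 = 55.987
Sorted: W6 (10.302) < W4 (37.606) < W5 (46.847) < W9 (55.987) < …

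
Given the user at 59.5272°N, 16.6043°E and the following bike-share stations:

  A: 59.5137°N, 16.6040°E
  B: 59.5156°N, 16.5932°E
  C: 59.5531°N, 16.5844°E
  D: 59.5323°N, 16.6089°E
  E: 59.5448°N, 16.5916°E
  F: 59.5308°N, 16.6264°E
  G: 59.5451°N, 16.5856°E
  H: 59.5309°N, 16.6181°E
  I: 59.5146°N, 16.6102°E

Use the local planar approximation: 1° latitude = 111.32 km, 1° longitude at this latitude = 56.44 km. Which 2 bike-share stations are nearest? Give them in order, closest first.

D, H

Distances from 59.5272°N, 16.6043°E:
A: √((-0.0135·111.32)² + (-0.0003·56.44)²) = √(2.258468 + 0.000287) = 1.5029 km
B: √((-0.0116·111.32)² + (-0.0111·56.44)²) = √(1.667487 + 0.392482) = 1.4353 km
C: √((0.0259·111.32)² + (-0.0199·56.44)²) = √(8.312773 + 1.261479) = 3.0942 km
D: √((0.0051·111.32)² + (0.0046·56.44)²) = √(0.322320 + 0.067405) = 0.6243 km
E: √((0.0176·111.32)² + (-0.0127·56.44)²) = √(3.838590 + 0.513785) = 2.0862 km
F: √((0.0036·111.32)² + (0.0221·56.44)²) = √(0.160602 + 1.555817) = 1.3101 km
G: √((0.0179·111.32)² + (-0.0187·56.44)²) = √(3.970566 + 1.113928) = 2.2549 km
H: √((0.0037·111.32)² + (0.0138·56.44)²) = √(0.169648 + 0.606642) = 0.8811 km
I: √((-0.0126·111.32)² + (0.0059·56.44)²) = √(1.967377 + 0.110886) = 1.4416 km
Sorted: D (0.6243 km) < H (0.8811 km) < F (1.3101 km) < B (1.4353 km) < …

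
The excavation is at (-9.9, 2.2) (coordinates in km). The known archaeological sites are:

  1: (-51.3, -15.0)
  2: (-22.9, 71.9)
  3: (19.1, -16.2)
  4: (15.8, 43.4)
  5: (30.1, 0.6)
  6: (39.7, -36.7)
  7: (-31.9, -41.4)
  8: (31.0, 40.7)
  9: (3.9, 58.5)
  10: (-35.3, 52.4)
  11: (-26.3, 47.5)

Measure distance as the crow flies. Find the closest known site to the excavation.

3

Distances from (-9.9, 2.2):
1: √((-41.4)² + (-17.2)²) = √(1713.960 + 295.840) = 44.8 km
2: √((-13.0)² + (69.7)²) = √(169.000 + 4858.090) = 70.9 km
3: √((29.0)² + (-18.4)²) = √(841.000 + 338.560) = 34.3 km
4: √((25.7)² + (41.2)²) = √(660.490 + 1697.440) = 48.6 km
5: √((40.0)² + (-1.6)²) = √(1600.000 + 2.560) = 40.0 km
6: √((49.6)² + (-38.9)²) = √(2460.160 + 1513.210) = 63.0 km
7: √((-22.0)² + (-43.6)²) = √(484.000 + 1900.960) = 48.8 km
8: √((40.9)² + (38.5)²) = √(1672.810 + 1482.250) = 56.2 km
9: √((13.8)² + (56.3)²) = √(190.440 + 3169.690) = 58.0 km
10: √((-25.4)² + (50.2)²) = √(645.160 + 2520.040) = 56.3 km
11: √((-16.4)² + (45.3)²) = √(268.960 + 2052.090) = 48.2 km
Minimum: 3 at 34.3 km.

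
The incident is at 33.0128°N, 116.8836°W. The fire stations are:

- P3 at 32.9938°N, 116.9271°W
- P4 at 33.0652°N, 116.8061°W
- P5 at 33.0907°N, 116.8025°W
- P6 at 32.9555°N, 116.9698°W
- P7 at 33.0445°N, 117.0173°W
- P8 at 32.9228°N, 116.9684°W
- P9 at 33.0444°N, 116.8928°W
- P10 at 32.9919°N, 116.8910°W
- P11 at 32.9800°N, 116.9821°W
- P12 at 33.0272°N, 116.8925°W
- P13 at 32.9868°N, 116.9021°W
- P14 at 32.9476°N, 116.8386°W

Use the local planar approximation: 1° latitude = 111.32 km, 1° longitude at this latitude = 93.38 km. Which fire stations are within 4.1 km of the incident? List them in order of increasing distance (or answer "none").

P12, P10, P13, P9

Distances from 33.0128°N, 116.8836°W:
P3: √((-0.0190·111.32)² + (-0.0435·93.38)²) = √(4.473563 + 16.500088) = 4.5797 km
P4: √((0.0524·111.32)² + (0.0775·93.38)²) = √(34.025849 + 52.373445) = 9.2951 km
P5: √((0.0779·111.32)² + (0.0811·93.38)²) = √(75.200601 + 57.352116) = 11.5132 km
P6: √((-0.0573·111.32)² + (-0.0862·93.38)²) = √(40.686997 + 64.792132) = 10.2703 km
P7: √((0.0317·111.32)² + (-0.1337·93.38)²) = √(12.452740 + 155.872878) = 12.9740 km
P8: √((-0.0900·111.32)² + (-0.0848·93.38)²) = √(100.376353 + 62.704606) = 12.7703 km
P9: √((0.0316·111.32)² + (-0.0092·93.38)²) = √(12.374298 + 0.738046) = 3.6211 km
P10: √((-0.0209·111.32)² + (-0.0074·93.38)²) = √(5.413012 + 0.477498) = 2.4270 km
P11: √((-0.0328·111.32)² + (-0.0985·93.38)²) = √(13.331962 + 84.601916) = 9.8962 km
P12: √((0.0144·111.32)² + (-0.0089·93.38)²) = √(2.569635 + 0.690697) = 1.8056 km
P13: √((-0.0260·111.32)² + (-0.0185·93.38)²) = √(8.377088 + 2.984360) = 3.3707 km
P14: √((-0.0652·111.32)² + (0.0450·93.38)²) = √(52.679493 + 17.657644) = 8.3867 km
Threshold 4.1 km: P12 (1.8056 km), P10 (2.4270 km), P13 (3.3707 km), P9 (3.6211 km) are within range.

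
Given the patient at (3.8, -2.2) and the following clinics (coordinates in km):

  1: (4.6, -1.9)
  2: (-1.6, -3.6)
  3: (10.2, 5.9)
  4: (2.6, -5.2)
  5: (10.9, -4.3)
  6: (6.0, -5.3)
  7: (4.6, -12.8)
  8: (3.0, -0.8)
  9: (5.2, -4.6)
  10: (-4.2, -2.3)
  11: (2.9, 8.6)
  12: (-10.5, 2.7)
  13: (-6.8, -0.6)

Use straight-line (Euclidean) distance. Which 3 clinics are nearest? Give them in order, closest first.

1, 8, 9

Distances from (3.8, -2.2):
1: 0.9 km
2: 5.6 km
3: 10.3 km
4: 3.2 km
5: 7.4 km
6: 3.8 km
7: 10.6 km
8: 1.6 km
9: 2.8 km
10: 8.0 km
11: 10.8 km
12: 15.1 km
13: 10.7 km
Sorted: 1 (0.9 km) < 8 (1.6 km) < 9 (2.8 km) < 4 (3.2 km) < 6 (3.8 km) < …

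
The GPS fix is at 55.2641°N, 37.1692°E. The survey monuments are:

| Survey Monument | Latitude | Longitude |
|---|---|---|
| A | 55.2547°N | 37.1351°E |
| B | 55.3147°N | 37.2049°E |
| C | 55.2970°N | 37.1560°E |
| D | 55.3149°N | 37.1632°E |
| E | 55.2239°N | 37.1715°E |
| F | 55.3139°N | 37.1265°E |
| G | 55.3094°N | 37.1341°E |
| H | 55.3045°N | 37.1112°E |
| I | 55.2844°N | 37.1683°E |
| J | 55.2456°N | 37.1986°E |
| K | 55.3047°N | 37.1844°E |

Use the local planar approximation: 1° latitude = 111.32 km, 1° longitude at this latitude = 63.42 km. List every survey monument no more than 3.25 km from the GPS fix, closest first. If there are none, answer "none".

I, A, J

Distances from 55.2641°N, 37.1692°E:
A: √((-0.0094·111.32)² + (-0.0341·63.42)²) = √(1.094970 + 4.676934) = 2.4025 km
B: √((0.0506·111.32)² + (0.0357·63.42)²) = √(31.728346 + 5.126122) = 6.0708 km
C: √((0.0329·111.32)² + (-0.0132·63.42)²) = √(13.413379 + 0.700810) = 3.7569 km
D: √((0.0508·111.32)² + (-0.0060·63.42)²) = √(31.979658 + 0.144795) = 5.6678 km
E: √((-0.0402·111.32)² + (0.0023·63.42)²) = √(20.026198 + 0.021277) = 4.4774 km
F: √((0.0498·111.32)² + (-0.0427·63.42)²) = √(30.733009 + 7.333448) = 6.1698 km
G: √((0.0453·111.32)² + (-0.0351·63.42)²) = √(25.429791 + 4.955263) = 5.5123 km
H: √((0.0404·111.32)² + (-0.0580·63.42)²) = √(20.225959 + 13.530332) = 5.8100 km
I: √((0.0203·111.32)² + (-0.0009·63.42)²) = √(5.106678 + 0.003258) = 2.2605 km
J: √((-0.0185·111.32)² + (0.0294·63.42)²) = √(4.241211 + 3.476539) = 2.7781 km
K: √((0.0406·111.32)² + (0.0152·63.42)²) = √(20.426712 + 0.929265) = 4.6213 km
Threshold 3.25 km: I (2.2605 km), A (2.4025 km), J (2.7781 km) are within range.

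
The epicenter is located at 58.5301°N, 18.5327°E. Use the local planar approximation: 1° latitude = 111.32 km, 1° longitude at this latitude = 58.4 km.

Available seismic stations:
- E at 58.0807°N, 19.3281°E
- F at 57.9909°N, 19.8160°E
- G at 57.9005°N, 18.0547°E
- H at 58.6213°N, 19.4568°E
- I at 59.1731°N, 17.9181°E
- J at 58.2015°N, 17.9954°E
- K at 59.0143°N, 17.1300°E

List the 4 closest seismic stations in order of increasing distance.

J, H, E, G

Distances from 58.5301°N, 18.5327°E:
E: √((-0.4494·111.32)² + (0.7954·58.4)²) = √(2502.721540 + 2157.728846) = 68.2675 km
F: √((-0.5392·111.32)² + (1.2833·58.4)²) = √(3602.849844 + 5616.711056) = 96.0185 km
G: √((-0.6296·111.32)² + (-0.4780·58.4)²) = √(4912.197662 + 779.258391) = 75.4417 km
H: √((0.0912·111.32)² + (0.9241·58.4)²) = √(103.070901 + 2912.484580) = 54.9141 km
I: √((0.6430·111.32)² + (-0.6146·58.4)²) = √(5123.518883 + 1288.281606) = 80.0737 km
J: √((-0.3286·111.32)² + (-0.5373·58.4)²) = √(1338.078256 + 984.598966) = 48.1942 km
K: √((0.4842·111.32)² + (-1.4027·58.4)²) = √(2905.333325 + 6710.506297) = 98.0604 km
Sorted: J (48.1942 km) < H (54.9141 km) < E (68.2675 km) < G (75.4417 km) < I (80.0737 km) < F (96.0185 km) < …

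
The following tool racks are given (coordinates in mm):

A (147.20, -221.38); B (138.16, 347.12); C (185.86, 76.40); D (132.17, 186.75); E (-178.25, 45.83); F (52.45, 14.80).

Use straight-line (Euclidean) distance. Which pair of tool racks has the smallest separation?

Pairwise distances:
A–B: 568.57 mm
A–C: 300.28 mm
A–D: 408.41 mm
A–E: 421.09 mm
A–F: 254.48 mm
B–C: 274.89 mm
B–D: 160.48 mm
B–E: 436.91 mm
B–F: 343.19 mm
C–D: 122.72 mm
C–E: 365.39 mm
C–F: 146.94 mm
D–E: 340.91 mm
D–F: 189.53 mm
E–F: 232.78 mm
Closest pair: C–D at 122.72 mm.

C and D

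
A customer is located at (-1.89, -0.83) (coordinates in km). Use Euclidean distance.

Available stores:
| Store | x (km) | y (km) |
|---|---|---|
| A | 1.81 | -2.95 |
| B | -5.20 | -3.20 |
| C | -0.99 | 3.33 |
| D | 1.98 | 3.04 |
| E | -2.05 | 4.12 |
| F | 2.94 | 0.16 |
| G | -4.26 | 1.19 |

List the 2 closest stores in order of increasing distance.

G, B

Distances from (-1.89, -0.83):
A: √((3.70)² + (-2.12)²) = √(13.69000 + 4.49440) = 4.264 km
B: √((-3.31)² + (-2.37)²) = √(10.95610 + 5.61690) = 4.071 km
C: √((0.90)² + (4.16)²) = √(0.81000 + 17.30560) = 4.256 km
D: √((3.87)² + (3.87)²) = √(14.97690 + 14.97690) = 5.473 km
E: √((-0.16)² + (4.95)²) = √(0.02560 + 24.50250) = 4.953 km
F: √((4.83)² + (0.99)²) = √(23.32890 + 0.98010) = 4.930 km
G: √((-2.37)² + (2.02)²) = √(5.61690 + 4.08040) = 3.114 km
Sorted: G (3.114 km) < B (4.071 km) < C (4.256 km) < A (4.264 km) < …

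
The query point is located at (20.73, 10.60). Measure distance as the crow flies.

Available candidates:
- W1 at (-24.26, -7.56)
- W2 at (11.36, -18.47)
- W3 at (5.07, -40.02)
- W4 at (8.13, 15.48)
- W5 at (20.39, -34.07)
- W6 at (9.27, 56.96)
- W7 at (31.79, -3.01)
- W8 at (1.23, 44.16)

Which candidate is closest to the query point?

W4

Distances from (20.73, 10.60):
W1: √((-44.99)² + (-18.16)²) = √(2024.1001 + 329.7856) = 48.52
W2: √((-9.37)² + (-29.07)²) = √(87.7969 + 845.0649) = 30.54
W3: √((-15.66)² + (-50.62)²) = √(245.2356 + 2562.3844) = 52.99
W4: √((-12.60)² + (4.88)²) = √(158.7600 + 23.8144) = 13.51
W5: √((-0.34)² + (-44.67)²) = √(0.1156 + 1995.4089) = 44.67
W6: √((-11.46)² + (46.36)²) = √(131.3316 + 2149.2496) = 47.76
W7: √((11.06)² + (-13.61)²) = √(122.3236 + 185.2321) = 17.54
W8: √((-19.50)² + (33.56)²) = √(380.2500 + 1126.2736) = 38.81
Minimum: W4 at 13.51.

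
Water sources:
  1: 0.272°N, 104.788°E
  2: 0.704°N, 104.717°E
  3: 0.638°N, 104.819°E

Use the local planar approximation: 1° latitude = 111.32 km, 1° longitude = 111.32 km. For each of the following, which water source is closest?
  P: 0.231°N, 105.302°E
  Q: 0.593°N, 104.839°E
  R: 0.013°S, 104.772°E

P→1; Q→3; R→1

P at 0.231°N, 105.302°E:
  1: 57.400 km
  2: 83.746 km
  3: 70.311 km
  → nearest: 1 (57.400 km)
Q at 0.593°N, 104.839°E:
  1: 36.182 km
  2: 18.361 km
  3: 5.482 km
  → nearest: 3 (5.482 km)
R at 0.013°S, 104.772°E:
  1: 31.776 km
  2: 80.051 km
  3: 72.658 km
  → nearest: 1 (31.776 km)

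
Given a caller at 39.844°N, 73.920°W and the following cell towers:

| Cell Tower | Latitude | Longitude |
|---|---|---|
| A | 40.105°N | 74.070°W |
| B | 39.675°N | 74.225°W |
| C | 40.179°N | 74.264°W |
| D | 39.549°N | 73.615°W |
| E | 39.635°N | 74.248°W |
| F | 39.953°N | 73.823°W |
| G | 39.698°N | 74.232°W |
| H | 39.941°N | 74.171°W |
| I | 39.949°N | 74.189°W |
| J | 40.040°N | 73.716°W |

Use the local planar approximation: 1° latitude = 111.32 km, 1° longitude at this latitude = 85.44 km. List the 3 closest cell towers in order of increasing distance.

Distances from 39.844°N, 73.920°W:
A: √((0.261·111.32)² + (-0.150·85.44)²) = √(844.16513 + 164.24986) = 31.756 km
B: √((-0.169·111.32)² + (-0.305·85.44)²) = √(353.93198 + 679.08190) = 32.141 km
C: √((0.335·111.32)² + (-0.344·85.44)²) = √(1390.70818 + 863.85204) = 47.482 km
D: √((-0.295·111.32)² + (0.305·85.44)²) = √(1078.42619 + 679.08190) = 41.923 km
E: √((-0.209·111.32)² + (-0.328·85.44)²) = √(541.30117 + 785.36251) = 36.423 km
F: √((0.109·111.32)² + (0.097·85.44)²) = √(147.23104 + 68.68564) = 14.694 km
G: √((-0.146·111.32)² + (-0.312·85.44)²) = √(264.15091 + 710.61058) = 31.221 km
H: √((0.097·111.32)² + (-0.251·85.44)²) = √(116.59767 + 459.90690) = 24.011 km
I: √((0.105·111.32)² + (-0.269·85.44)²) = √(136.62337 + 528.23484) = 25.785 km
J: √((0.196·111.32)² + (0.204·85.44)²) = √(476.05654 + 303.79653) = 27.926 km
Sorted: F (14.694 km) < H (24.011 km) < I (25.785 km) < J (27.926 km) < G (31.221 km) < …

F, H, I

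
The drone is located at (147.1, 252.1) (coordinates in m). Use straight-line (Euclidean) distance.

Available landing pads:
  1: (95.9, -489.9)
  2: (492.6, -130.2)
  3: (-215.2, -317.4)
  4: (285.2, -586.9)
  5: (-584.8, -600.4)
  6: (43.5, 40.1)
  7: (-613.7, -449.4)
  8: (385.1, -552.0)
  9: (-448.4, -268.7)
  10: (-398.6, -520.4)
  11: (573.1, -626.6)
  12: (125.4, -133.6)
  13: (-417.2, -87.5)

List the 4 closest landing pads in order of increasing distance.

6, 12, 2, 13

Distances from (147.1, 252.1):
1: 743.8 m
2: 515.3 m
3: 675.0 m
4: 850.3 m
5: 1123.6 m
6: 236.0 m
7: 1034.9 m
8: 838.6 m
9: 791.1 m
10: 945.8 m
11: 976.5 m
12: 386.3 m
13: 658.6 m
Sorted: 6 (236.0 m) < 12 (386.3 m) < 2 (515.3 m) < 13 (658.6 m) < 3 (675.0 m) < 1 (743.8 m) < …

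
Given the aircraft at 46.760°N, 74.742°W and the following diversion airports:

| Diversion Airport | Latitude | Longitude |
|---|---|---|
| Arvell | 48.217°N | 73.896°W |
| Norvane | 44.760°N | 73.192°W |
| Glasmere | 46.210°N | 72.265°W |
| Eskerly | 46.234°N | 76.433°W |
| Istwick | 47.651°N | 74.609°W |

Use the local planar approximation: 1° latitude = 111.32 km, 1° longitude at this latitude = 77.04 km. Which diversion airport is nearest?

Distances from 46.760°N, 74.742°W:
Arvell: √((1.457·111.32)² + (0.846·77.04)²) = √(26306.64710 + 4247.89012) = 174.799 km
Norvane: √((-2.000·111.32)² + (1.550·77.04)²) = √(49568.56960 + 14259.22574) = 252.642 km
Glasmere: √((-0.550·111.32)² + (2.477·77.04)²) = √(3748.62308 + 36415.35612) = 200.410 km
Eskerly: √((-0.526·111.32)² + (-1.691·77.04)²) = √(3428.60839 + 16971.48183) = 142.829 km
Istwick: √((0.891·111.32)² + (0.133·77.04)²) = √(9837.88640 + 104.98707) = 99.714 km
Minimum: Istwick at 99.714 km.

Istwick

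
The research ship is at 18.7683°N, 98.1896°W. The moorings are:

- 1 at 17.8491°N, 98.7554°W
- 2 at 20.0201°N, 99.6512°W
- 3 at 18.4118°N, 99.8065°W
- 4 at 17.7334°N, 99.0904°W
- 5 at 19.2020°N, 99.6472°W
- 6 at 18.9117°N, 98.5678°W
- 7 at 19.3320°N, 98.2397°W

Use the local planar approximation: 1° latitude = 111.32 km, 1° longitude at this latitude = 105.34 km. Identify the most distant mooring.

2

Distances from 18.7683°N, 98.1896°W:
1: 118.4179 km
2: 207.6625 km
3: 174.8865 km
4: 149.2527 km
5: 160.9551 km
6: 42.9188 km
7: 62.9726 km
Maximum: 2 at 207.6625 km.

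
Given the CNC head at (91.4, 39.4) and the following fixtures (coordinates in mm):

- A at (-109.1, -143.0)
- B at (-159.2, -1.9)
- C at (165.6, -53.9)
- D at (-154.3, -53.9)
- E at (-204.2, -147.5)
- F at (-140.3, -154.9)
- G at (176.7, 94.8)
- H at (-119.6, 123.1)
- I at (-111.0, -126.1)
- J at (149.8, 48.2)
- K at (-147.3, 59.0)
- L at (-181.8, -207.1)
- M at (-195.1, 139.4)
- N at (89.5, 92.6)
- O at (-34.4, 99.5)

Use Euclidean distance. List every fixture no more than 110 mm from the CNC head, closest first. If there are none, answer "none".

Distances from (91.4, 39.4):
A: √((-200.5)² + (-182.4)²) = √(40200.250 + 33269.760) = 271.1 mm
B: √((-250.6)² + (-41.3)²) = √(62800.360 + 1705.690) = 254.0 mm
C: √((74.2)² + (-93.3)²) = √(5505.640 + 8704.890) = 119.2 mm
D: √((-245.7)² + (-93.3)²) = √(60368.490 + 8704.890) = 262.8 mm
E: √((-295.6)² + (-186.9)²) = √(87379.360 + 34931.610) = 349.7 mm
F: √((-231.7)² + (-194.3)²) = √(53684.890 + 37752.490) = 302.4 mm
G: √((85.3)² + (55.4)²) = √(7276.090 + 3069.160) = 101.7 mm
H: √((-211.0)² + (83.7)²) = √(44521.000 + 7005.690) = 227.0 mm
I: √((-202.4)² + (-165.5)²) = √(40965.760 + 27390.250) = 261.4 mm
J: √((58.4)² + (8.8)²) = √(3410.560 + 77.440) = 59.1 mm
K: √((-238.7)² + (19.6)²) = √(56977.690 + 384.160) = 239.5 mm
L: √((-273.2)² + (-246.5)²) = √(74638.240 + 60762.250) = 368.0 mm
M: √((-286.5)² + (100.0)²) = √(82082.250 + 10000.000) = 303.5 mm
N: √((-1.9)² + (53.2)²) = √(3.610 + 2830.240) = 53.2 mm
O: √((-125.8)² + (60.1)²) = √(15825.640 + 3612.010) = 139.4 mm
Threshold 110 mm: N (53.2 mm), J (59.1 mm), G (101.7 mm) are within range.

N, J, G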